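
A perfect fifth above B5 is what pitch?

F#6

Five letter names up from B: F.
A perfect fifth spans 7 semitones, so from B5 the target pitch is F#6.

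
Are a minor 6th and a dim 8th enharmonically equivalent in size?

No

8 semitones (minor sixth) vs 11 semitones (diminished octave): not equal.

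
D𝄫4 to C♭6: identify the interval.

M14

D to C spans seven letter names (D-E-F-G-A-B-C), plus an octave, so the interval is some kind of fourteenth.
Counting semitones, Dbb4→Cb6 is 23, which is the major fourteenth.
(Equivalently, a compound major seventh: a major seventh plus an octave.)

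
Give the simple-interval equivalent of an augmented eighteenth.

Subtracting seven from the interval number removes an octave: 18 − 14 = 4.
That makes an augmented eighteenth a compound augmented fourth — 2 octaves plus an augmented fourth.

A4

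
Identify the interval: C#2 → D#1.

m7

Descending from C#2 to D#1 is the same interval as ascending D#1 to C#2.
D to C spans seven letter names (D-E-F-G-A-B-C), so the interval is some kind of seventh.
A major seventh would be 11 semitones, but D#1 to C#2 is 10 — one semitone narrower, making it a minor seventh.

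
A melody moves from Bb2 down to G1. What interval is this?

Descending from Bb2 to G1 is the same interval as ascending G1 to Bb2.
G to B spans three letter names (G-A-B), plus an octave: a tenth.
G1 to Bb2 is 15 semitones, a half step short of the major tenth (16), so this is minor.
(Equivalently, a compound minor third: a minor third plus an octave.)

minor tenth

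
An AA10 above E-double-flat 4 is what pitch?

G-sharp 5

Counting three letter names plus an octave up from E lands on G.
A doubly augmented tenth spans 18 semitones, so from Ebb4 the target pitch is G#5.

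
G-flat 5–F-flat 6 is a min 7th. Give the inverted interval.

M2

Interval numbers invert to sum to nine: 7 + 2 = 9, so a seventh inverts to a second.
And minor becomes major under inversion, so we get a major second.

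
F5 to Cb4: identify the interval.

Descending from F5 to Cb4 is the same interval as ascending Cb4 to F5.
C to F spans four letter names (C-D-E-F), plus an octave, so the interval is some kind of eleventh.
Cb4 to F5 spans 18 semitones — one semitone wider than the perfect eleventh (17) — giving an augmented eleventh.
(Equivalently, a compound augmented fourth: an augmented fourth plus an octave.)

A11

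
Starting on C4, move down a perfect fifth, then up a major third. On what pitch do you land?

C4 down a perfect fifth → F3 (7 semitones).
F3 up a major third → A3 (4 semitones).

A3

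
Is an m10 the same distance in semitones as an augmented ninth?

Yes

A minor tenth = 15 semitones = an augmented ninth; enharmonically equal.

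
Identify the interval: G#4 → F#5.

minor seventh

G to F spans seven letter names (G-A-B-C-D-E-F): a seventh.
At 10 semitones, G#4→F#5 falls one short of a major seventh: minor.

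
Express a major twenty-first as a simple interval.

Each octave removed subtracts seven from the number: 21 − 14 = 7.
That makes a major twenty-first a compound major seventh — 2 octaves plus a major seventh.

M7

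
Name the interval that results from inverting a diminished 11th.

A5

First reduce the compound diminished eleventh to its simple form, a diminished fourth.
Interval numbers invert to sum to nine: 4 + 5 = 9, so a fourth inverts to a fifth.
The quality also flips — diminished becomes augmented — giving an augmented fifth.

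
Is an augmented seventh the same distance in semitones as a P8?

Yes

An augmented seventh spans 12 semitones, and a perfect octave also spans 12 semitones — they're enharmonic.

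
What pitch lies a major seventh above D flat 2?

Counting seven letter names up from D lands on C.
A major seventh is 11 semitones; 11 semitones up from Db2 gives C3.

C 3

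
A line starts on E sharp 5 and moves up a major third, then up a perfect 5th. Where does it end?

E#5 up a major third → G##5 (4 semitones).
G##5 up a perfect fifth → D##6 (7 semitones).

D double-sharp 6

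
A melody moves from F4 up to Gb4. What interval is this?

F to G spans two letter names (F-G) — that makes it a second of some quality.
A major second would be 2 semitones, but F4 to Gb4 is 1 — one semitone narrower, making it a minor second.

minor 2nd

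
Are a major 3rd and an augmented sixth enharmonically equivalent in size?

No

A major third spans 4 semitones; an augmented sixth spans 10 semitones. They differ by 6.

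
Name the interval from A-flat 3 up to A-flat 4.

perfect octave

A to A is the same letter name, plus an octave: an octave.
Ab3 to Ab4 is 12 semitones, matching the perfect octave exactly, so the quality is perfect.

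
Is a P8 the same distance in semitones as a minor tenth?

A perfect octave spans 12 semitones; a minor tenth spans 15 semitones. They differ by 3.

No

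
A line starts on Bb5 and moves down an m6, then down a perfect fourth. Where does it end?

A minor sixth down from Bb5 is D5.
Down a perfect fourth from D5: A4 (5 semitones down).

A4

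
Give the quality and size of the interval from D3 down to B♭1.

Descending from D3 to Bb1 is the same interval as ascending Bb1 to D3.
B to D spans three letter names (B-C-D), plus an octave — that makes it a tenth of some quality.
Counting semitones, Bb1→D3 is 16, which is the major tenth.
(Equivalently, a compound major third: a major third plus an octave.)

major 10th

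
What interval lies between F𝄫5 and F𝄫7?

F to F is the same letter name, plus 2 octaves — that makes it a fifteenth of some quality.
Fbb5 to Fbb7 is 24 semitones, matching the perfect fifteenth exactly, so the quality is perfect.
(Equivalently, a compound perfect octave: a perfect octave plus an octave.)

perfect fifteenth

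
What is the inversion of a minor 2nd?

Interval numbers invert to sum to nine: 2 + 7 = 9, so a second inverts to a seventh.
Quality inverts too: minor becomes major. That makes the inversion a major seventh.

major 7th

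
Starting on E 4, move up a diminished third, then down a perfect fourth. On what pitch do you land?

D flat 4

Up a diminished third from E4: Gb4 (2 semitones up).
A perfect fourth down from Gb4 is Db4.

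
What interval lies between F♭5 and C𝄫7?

F to C spans five letter names (F-G-A-B-C), plus an octave, so the interval is some kind of twelfth.
The perfect twelfth is 19 semitones; here we have 18, one semitone narrower: diminished.
(Equivalently, a compound diminished fifth: a diminished fifth plus an octave.)

d12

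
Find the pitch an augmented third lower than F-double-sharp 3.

The third takes the letter from F down to D.
Moving 5 semitones down from F##3 (the size of an augmented third) reaches D3.

D 3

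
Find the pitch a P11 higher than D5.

G6

The eleventh's letter: D up four letter names plus an octave → G.
A perfect eleventh spans 17 semitones, so from D5 the target pitch is G6.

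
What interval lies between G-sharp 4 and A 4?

G to A spans two letter names (G-A), so the interval is some kind of second.
A major second would be 2 semitones, but G#4 to A4 is 1 — one semitone narrower, making it a minor second.

minor 2nd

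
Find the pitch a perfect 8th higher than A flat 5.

An octave keeps the letter name A, an octave up from A.
A perfect octave is 12 semitones; 12 semitones up from Ab5 gives Ab6.

A flat 6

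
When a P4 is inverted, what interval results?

The rule of nine gives the new number: 9 − 4 = 5, so a fourth becomes a fifth.
And perfect stays perfect under inversion, so we get a perfect fifth.

P5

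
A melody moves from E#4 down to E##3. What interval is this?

d8

Descending from E#4 to E##3 is the same interval as ascending E##3 to E#4.
E to E is the same letter name, plus an octave, so the interval is some kind of octave.
A perfect octave would be 12 semitones; E##3 to E#4 is 11, one semitone narrower, so the interval is diminished.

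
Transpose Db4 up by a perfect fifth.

Ab4

Counting five letter names up from D lands on A.
A perfect fifth spans 7 semitones, so from Db4 the target pitch is Ab4.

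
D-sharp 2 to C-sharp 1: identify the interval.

major ninth

Descending from D#2 to C#1 is the same interval as ascending C#1 to D#2.
C to D spans two letter names (C-D), plus an octave — that makes it a ninth of some quality.
The major ninth spans 14 semitones, and C#1 to D#2 is exactly 14 semitones — so this is a major ninth.
(Equivalently, a compound major second: a major second plus an octave.)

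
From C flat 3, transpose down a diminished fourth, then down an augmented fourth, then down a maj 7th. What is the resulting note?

A diminished fourth down from Cb3 is G2.
An augmented fourth down from G2 is Db2.
A major seventh down from Db2 is Ebb1.

E double-flat 1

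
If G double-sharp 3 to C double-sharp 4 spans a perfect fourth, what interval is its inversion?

P5

The rule of nine gives the new number: 9 − 4 = 5, so a fourth becomes a fifth.
And perfect stays perfect under inversion, so we get a perfect fifth.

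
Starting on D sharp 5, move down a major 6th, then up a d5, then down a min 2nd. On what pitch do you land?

B 4

D#5 down a major sixth → F#4 (9 semitones).
F#4 up a diminished fifth → C5 (6 semitones).
C5 down a minor second → B4 (1 semitone).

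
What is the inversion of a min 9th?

First reduce the compound minor ninth to its simple form, a minor second.
Inverted interval numbers add to nine, so a second pairs with a seventh (2 + 7 = 9).
Quality inverts too: minor becomes major. That makes the inversion a major seventh.

major seventh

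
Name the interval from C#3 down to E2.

M6

Descending from C#3 to E2 is the same interval as ascending E2 to C#3.
E to C spans six letter names (E-F-G-A-B-C) — that makes it a sixth of some quality.
Counting semitones, E2→C#3 is 9, which is the major sixth.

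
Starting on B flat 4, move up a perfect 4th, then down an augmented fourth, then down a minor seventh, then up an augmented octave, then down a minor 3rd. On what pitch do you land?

A 4

Up a perfect fourth from Bb4: Eb5 (5 semitones up).
Eb5 down an augmented fourth → Bbb4 (6 semitones).
Bbb4 down a minor seventh → Cb4 (10 semitones).
An augmented octave up from Cb4 is C5.
A minor third down from C5 is A4.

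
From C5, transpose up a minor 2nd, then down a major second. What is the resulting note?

Cb5

A minor second up from C5 is Db5.
A major second down from Db5 is Cb5.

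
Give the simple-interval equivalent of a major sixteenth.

Take out 2 octaves (14 from the number): 16 − 14 = 2.
Quality carries through unchanged, so the simple form is a major second.

major second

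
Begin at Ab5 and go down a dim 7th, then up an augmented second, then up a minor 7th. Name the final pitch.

B#5

Down a diminished seventh from Ab5: B4 (9 semitones down).
Up an augmented second from B4: C##5 (3 semitones up).
Up a minor seventh from C##5: B#5 (10 semitones up).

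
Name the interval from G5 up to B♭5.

G to B spans three letter names (G-A-B): a third.
At 3 semitones, G5→Bb5 falls one short of a major third: minor.

minor 3rd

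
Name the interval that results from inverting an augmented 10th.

First reduce the compound augmented tenth to its simple form, an augmented third.
Interval numbers invert to sum to nine: 3 + 6 = 9, so a third inverts to a sixth.
The quality also flips — augmented becomes diminished — giving a diminished sixth.

d6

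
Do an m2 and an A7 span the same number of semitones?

A minor second is 1 semitone but an augmented seventh is 12 semitones — different sizes.

No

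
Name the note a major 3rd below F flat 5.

D double-flat 5

The third takes the letter from F down to D.
A major third spans 4 semitones, so from Fb5 the target pitch is Dbb5.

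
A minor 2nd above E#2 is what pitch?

F#2

Counting two letter names up from E lands on F.
Moving 1 semitone up from E#2 (the size of a minor second) reaches F#2.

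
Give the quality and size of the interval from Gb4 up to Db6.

perfect twelfth

G to D spans five letter names (G-A-B-C-D), plus an octave: a twelfth.
Counting semitones, Gb4→Db6 is 19, which is the perfect twelfth.
(Equivalently, a compound perfect fifth: a perfect fifth plus an octave.)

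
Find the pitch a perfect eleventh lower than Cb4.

Four letters down from C (plus an octave) reaches G.
A perfect eleventh spans 17 semitones, so from Cb4 the target pitch is Gb2.

Gb2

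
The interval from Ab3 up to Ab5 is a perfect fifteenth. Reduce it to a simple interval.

Each octave removed subtracts seven from the number: 15 − 7 = 8.
That makes a perfect fifteenth a compound perfect octave — an octave plus a perfect octave.

perfect 8th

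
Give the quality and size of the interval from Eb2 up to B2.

E to B spans five letter names (E-F-G-A-B) — that makes it a fifth of some quality.
Eb2 to B2 spans 8 semitones — one semitone wider than the perfect fifth (7) — giving an augmented fifth.

augmented 5th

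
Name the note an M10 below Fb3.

Dbb2

Three letters down from F (plus an octave) reaches D.
A major tenth spans 16 semitones, so from Fb3 the target pitch is Dbb2.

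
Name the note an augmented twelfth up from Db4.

A5

Five letters up from D (plus an octave) reaches A.
Moving 20 semitones up from Db4 (the size of an augmented twelfth) reaches A5.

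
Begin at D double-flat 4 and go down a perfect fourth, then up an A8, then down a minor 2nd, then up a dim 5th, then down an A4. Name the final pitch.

A double-flat 4

Down a perfect fourth from Dbb4: Abb3 (5 semitones down).
Up an augmented octave from Abb3: Ab4 (13 semitones up).
Down a minor second from Ab4: G4 (1 semitone down).
Up a diminished fifth from G4: Db5 (6 semitones up).
Db5 down an augmented fourth → Abb4 (6 semitones).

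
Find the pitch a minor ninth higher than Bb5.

Counting two letter names plus an octave up from B lands on C.
A minor ninth spans 13 semitones, so from Bb5 the target pitch is Cb7.

Cb7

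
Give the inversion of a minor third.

Inverted interval numbers add to nine, so a third pairs with a sixth (3 + 6 = 9).
The quality also flips — minor becomes major — giving a major sixth.

M6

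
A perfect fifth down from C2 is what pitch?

F1

The fifth takes the letter from C down to F.
Moving 7 semitones down from C2 (the size of a perfect fifth) reaches F1.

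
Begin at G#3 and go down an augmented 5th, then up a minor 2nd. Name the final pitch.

Db3

G#3 down an augmented fifth → C3 (8 semitones).
Up a minor second from C3: Db3 (1 semitone up).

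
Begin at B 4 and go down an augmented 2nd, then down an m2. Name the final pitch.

B4 down an augmented second → Ab4 (3 semitones).
Down a minor second from Ab4: G4 (1 semitone down).

G 4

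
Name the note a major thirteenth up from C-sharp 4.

The thirteenth's letter: C up six letter names plus an octave → A.
A major thirteenth spans 21 semitones, so from C#4 the target pitch is A#5.

A-sharp 5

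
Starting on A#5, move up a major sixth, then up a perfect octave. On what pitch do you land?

F##7

Up a major sixth from A#5: F##6 (9 semitones up).
Up a perfect octave from F##6: F##7 (12 semitones up).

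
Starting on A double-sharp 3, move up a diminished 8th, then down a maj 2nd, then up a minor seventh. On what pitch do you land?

F sharp 5

A##3 up a diminished octave → A#4 (11 semitones).
Down a major second from A#4: G#4 (2 semitones down).
Up a minor seventh from G#4: F#5 (10 semitones up).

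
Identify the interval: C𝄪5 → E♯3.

Descending from C##5 to E#3 is the same interval as ascending E#3 to C##5.
E to C spans six letter names (E-F-G-A-B-C), plus an octave: a thirteenth.
Counting semitones, E#3→C##5 is 21, which is the major thirteenth.
(Equivalently, a compound major sixth: a major sixth plus an octave.)

major thirteenth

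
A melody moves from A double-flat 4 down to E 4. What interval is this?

dd4

Descending from Abb4 to E4 is the same interval as ascending E4 to Abb4.
E to A spans four letter names (E-F-G-A), so the interval is some kind of fourth.
The perfect fourth is 5 semitones; here we have 3, two semitones narrower: doubly diminished.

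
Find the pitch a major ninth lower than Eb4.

Two letters down from E (plus an octave) reaches D.
A major ninth is 14 semitones; 14 semitones down from Eb4 gives Db3.

Db3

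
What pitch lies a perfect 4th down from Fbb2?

Counting four letter names down from F lands on C.
A perfect fourth is 5 semitones; 5 semitones down from Fbb2 gives Cbb2.

Cbb2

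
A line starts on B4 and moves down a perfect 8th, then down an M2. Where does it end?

A perfect octave down from B4 is B3.
Down a major second from B3: A3 (2 semitones down).

A3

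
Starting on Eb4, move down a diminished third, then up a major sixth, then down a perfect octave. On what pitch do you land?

A#3

Eb4 down a diminished third → C#4 (2 semitones).
Up a major sixth from C#4: A#4 (9 semitones up).
A#4 down a perfect octave → A#3 (12 semitones).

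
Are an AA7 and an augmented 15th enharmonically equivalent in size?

A doubly augmented seventh spans 13 semitones; an augmented fifteenth spans 25 semitones. They differ by 12.

No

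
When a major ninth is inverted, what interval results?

First reduce the compound major ninth to its simple form, a major second.
Inverted interval numbers add to nine, so a second pairs with a seventh (2 + 7 = 9).
And major becomes minor under inversion, so we get a minor seventh.

m7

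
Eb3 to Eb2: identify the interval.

perfect octave

Descending from Eb3 to Eb2 is the same interval as ascending Eb2 to Eb3.
E to E is the same letter name, plus an octave, so the interval is some kind of octave.
The perfect octave spans 12 semitones, and Eb2 to Eb3 is exactly 12 semitones — so this is a perfect octave.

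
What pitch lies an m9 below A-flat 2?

The ninth's letter: A down two letter names plus an octave → G.
A minor ninth is 13 semitones; 13 semitones down from Ab2 gives G1.

G 1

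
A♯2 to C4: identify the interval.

A to C spans three letter names (A-B-C), plus an octave — that makes it a tenth of some quality.
The major tenth is 16 semitones; here we have 14, two semitones narrower: diminished.
(Equivalently, a compound diminished third: a diminished third plus an octave.)

d10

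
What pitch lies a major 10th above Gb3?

Bb4

Three letters up from G (plus an octave) reaches B.
A major tenth spans 16 semitones, so from Gb3 the target pitch is Bb4.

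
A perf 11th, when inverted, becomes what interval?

perfect fifth

First reduce the compound perfect eleventh to its simple form, a perfect fourth.
Interval numbers invert to sum to nine: 4 + 5 = 9, so a fourth inverts to a fifth.
And perfect stays perfect under inversion, so we get a perfect fifth.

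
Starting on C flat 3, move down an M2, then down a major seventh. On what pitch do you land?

C double-flat 2

Down a major second from Cb3: Bbb2 (2 semitones down).
A major seventh down from Bbb2 is Cbb2.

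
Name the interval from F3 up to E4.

M7

F to E spans seven letter names (F-G-A-B-C-D-E): a seventh.
F3 to E4 is 11 semitones, matching the major seventh exactly, so the quality is major.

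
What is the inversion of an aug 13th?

diminished third

First reduce the compound augmented thirteenth to its simple form, an augmented sixth.
Interval numbers invert to sum to nine: 6 + 3 = 9, so a sixth inverts to a third.
And augmented becomes diminished under inversion, so we get a diminished third.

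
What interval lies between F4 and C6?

P12

F to C spans five letter names (F-G-A-B-C), plus an octave, so the interval is some kind of twelfth.
Counting semitones, F4→C6 is 19, which is the perfect twelfth.
(Equivalently, a compound perfect fifth: a perfect fifth plus an octave.)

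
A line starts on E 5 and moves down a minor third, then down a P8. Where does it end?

C sharp 4

Down a minor third from E5: C#5 (3 semitones down).
A perfect octave down from C#5 is C#4.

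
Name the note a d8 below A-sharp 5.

A-double-sharp 4

The letter stays A (same as the start), shifted an octave down.
Moving 11 semitones down from A#5 (the size of a diminished octave) reaches A##4.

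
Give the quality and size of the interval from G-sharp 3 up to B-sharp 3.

G to B spans three letter names (G-A-B) — that makes it a third of some quality.
Counting semitones, G#3→B#3 is 4, which is the major third.

M3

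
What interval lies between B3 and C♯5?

B to C spans two letter names (B-C), plus an octave — that makes it a ninth of some quality.
The major ninth spans 14 semitones, and B3 to C#5 is exactly 14 semitones — so this is a major ninth.
(Equivalently, a compound major second: a major second plus an octave.)

major 9th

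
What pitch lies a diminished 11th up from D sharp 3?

Four letters up from D (plus an octave) reaches G.
A diminished eleventh is 16 semitones; 16 semitones up from D#3 gives G4.

G 4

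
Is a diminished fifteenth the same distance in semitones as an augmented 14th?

No

23 semitones (diminished fifteenth) vs 24 semitones (augmented fourteenth): not equal.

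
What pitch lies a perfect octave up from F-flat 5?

F-flat 6

The letter stays F (same as the start), shifted an octave up.
Moving 12 semitones up from Fb5 (the size of a perfect octave) reaches Fb6.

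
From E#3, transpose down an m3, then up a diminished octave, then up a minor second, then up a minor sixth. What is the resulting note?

Down a minor third from E#3: C##3 (3 semitones down).
A diminished octave up from C##3 is C#4.
Up a minor second from C#4: D4 (1 semitone up).
Up a minor sixth from D4: Bb4 (8 semitones up).

Bb4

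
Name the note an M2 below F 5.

E-flat 5

The second takes the letter from F down to E.
Moving 2 semitones down from F5 (the size of a major second) reaches Eb5.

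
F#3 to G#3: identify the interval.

F to G spans two letter names (F-G) — that makes it a second of some quality.
Counting semitones, F#3→G#3 is 2, which is the major second.

major second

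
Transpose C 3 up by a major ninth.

Two letters up from C (plus an octave) reaches D.
A major ninth is 14 semitones; 14 semitones up from C3 gives D4.

D 4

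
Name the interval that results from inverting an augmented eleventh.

First reduce the compound augmented eleventh to its simple form, an augmented fourth.
Interval numbers invert to sum to nine: 4 + 5 = 9, so a fourth inverts to a fifth.
Quality inverts too: augmented becomes diminished. That makes the inversion a diminished fifth.

diminished fifth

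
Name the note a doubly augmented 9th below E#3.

Two letters down from E (plus an octave) reaches D.
A doubly augmented ninth is 16 semitones; 16 semitones down from E#3 gives Db2.

Db2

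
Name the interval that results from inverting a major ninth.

minor seventh

First reduce the compound major ninth to its simple form, a major second.
The rule of nine gives the new number: 9 − 2 = 7, so a second becomes a seventh.
The quality also flips — major becomes minor — giving a minor seventh.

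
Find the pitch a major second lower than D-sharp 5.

The second takes the letter from D down to C.
A major second is 2 semitones; 2 semitones down from D#5 gives C#5.

C-sharp 5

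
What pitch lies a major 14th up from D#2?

The fourteenth's letter: D up seven letter names plus an octave → C.
Moving 23 semitones up from D#2 (the size of a major fourteenth) reaches C##4.

C##4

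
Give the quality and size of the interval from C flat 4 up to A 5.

C to A spans six letter names (C-D-E-F-G-A), plus an octave, so the interval is some kind of thirteenth.
A major thirteenth would be 21 semitones; Cb4 to A5 is 22, one semitone wider, so the interval is augmented.
(Equivalently, a compound augmented sixth: an augmented sixth plus an octave.)

A13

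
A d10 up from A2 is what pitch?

Cb4

The tenth's letter: A up three letter names plus an octave → C.
Moving 14 semitones up from A2 (the size of a diminished tenth) reaches Cb4.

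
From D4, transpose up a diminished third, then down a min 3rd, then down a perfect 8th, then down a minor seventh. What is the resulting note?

Eb2

D4 up a diminished third → Fb4 (2 semitones).
Down a minor third from Fb4: Db4 (3 semitones down).
A perfect octave down from Db4 is Db3.
A minor seventh down from Db3 is Eb2.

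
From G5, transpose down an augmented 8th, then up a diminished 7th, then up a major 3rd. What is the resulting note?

G5 down an augmented octave → Gb4 (13 semitones).
A diminished seventh up from Gb4 is Fbb5.
Up a major third from Fbb5: Abb5 (4 semitones up).

Abb5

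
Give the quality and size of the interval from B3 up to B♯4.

augmented 8th

B to B is the same letter name, plus an octave — that makes it an octave of some quality.
B3 to B#4 spans 13 semitones — one semitone wider than the perfect octave (12) — giving an augmented octave.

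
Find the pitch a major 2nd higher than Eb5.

Counting two letter names up from E lands on F.
A major second is 2 semitones; 2 semitones up from Eb5 gives F5.

F5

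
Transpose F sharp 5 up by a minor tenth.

A 6

The tenth's letter: F up three letter names plus an octave → A.
A minor tenth spans 15 semitones, so from F#5 the target pitch is A6.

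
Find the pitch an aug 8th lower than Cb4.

Cbb3

An octave keeps the letter name C, an octave down from C.
Moving 13 semitones down from Cb4 (the size of an augmented octave) reaches Cbb3.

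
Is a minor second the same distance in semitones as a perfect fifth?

A minor second spans 1 semitone; a perfect fifth spans 7 semitones. They differ by 6.

No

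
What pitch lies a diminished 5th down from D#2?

Counting five letter names down from D lands on G.
Moving 6 semitones down from D#2 (the size of a diminished fifth) reaches G##1.

G##1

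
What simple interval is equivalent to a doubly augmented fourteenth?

AA7

Subtracting seven from the interval number removes an octave: 14 − 7 = 7.
That makes a doubly augmented fourteenth a compound doubly augmented seventh — an octave plus a doubly augmented seventh.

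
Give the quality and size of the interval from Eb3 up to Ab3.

E to A spans four letter names (E-F-G-A) — that makes it a fourth of some quality.
Counting semitones, Eb3→Ab3 is 5, which is the perfect fourth.

perfect fourth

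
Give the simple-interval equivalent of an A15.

A8

Take out an octave (7 from the number): 15 − 7 = 8.
That makes an augmented fifteenth a compound augmented octave — an octave plus an augmented octave.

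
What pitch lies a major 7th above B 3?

A sharp 4

The seventh takes the letter from B up to A.
A major seventh spans 11 semitones, so from B3 the target pitch is A#4.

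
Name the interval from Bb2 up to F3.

perfect fifth

B to F spans five letter names (B-C-D-E-F), so the interval is some kind of fifth.
Counting semitones, Bb2→F3 is 7, which is the perfect fifth.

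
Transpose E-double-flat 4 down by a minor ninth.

D-flat 3

The ninth's letter: E down two letter names plus an octave → D.
A minor ninth spans 13 semitones, so from Ebb4 the target pitch is Db3.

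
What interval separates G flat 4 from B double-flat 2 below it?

Descending from Gb4 to Bbb2 is the same interval as ascending Bbb2 to Gb4.
B to G spans six letter names (B-C-D-E-F-G), plus an octave — that makes it a thirteenth of some quality.
Counting semitones, Bbb2→Gb4 is 21, which is the major thirteenth.
(Equivalently, a compound major sixth: a major sixth plus an octave.)

major thirteenth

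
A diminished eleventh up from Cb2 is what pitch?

Fbb3

Counting four letter names plus an octave up from C lands on F.
A diminished eleventh spans 16 semitones, so from Cb2 the target pitch is Fbb3.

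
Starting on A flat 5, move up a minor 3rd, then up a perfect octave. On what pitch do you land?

Ab5 up a minor third → Cb6 (3 semitones).
Cb6 up a perfect octave → Cb7 (12 semitones).

C flat 7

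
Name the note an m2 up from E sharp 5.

The second takes the letter from E up to F.
A minor second is 1 semitone; 1 semitone up from E#5 gives F#5.

F sharp 5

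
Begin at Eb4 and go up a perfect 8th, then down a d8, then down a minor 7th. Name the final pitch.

Eb4 up a perfect octave → Eb5 (12 semitones).
A diminished octave down from Eb5 is E4.
A minor seventh down from E4 is F#3.

F#3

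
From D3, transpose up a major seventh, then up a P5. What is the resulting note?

A major seventh up from D3 is C#4.
A perfect fifth up from C#4 is G#4.

G#4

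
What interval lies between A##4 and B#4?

minor second

A to B spans two letter names (A-B), so the interval is some kind of second.
A##4 to B#4 is 1 semitone, a half step short of the major second (2), so this is minor.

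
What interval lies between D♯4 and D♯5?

P8

D to D is the same letter name, plus an octave: an octave.
Counting semitones, D#4→D#5 is 12, which is the perfect octave.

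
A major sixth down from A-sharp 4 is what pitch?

C-sharp 4

The sixth takes the letter from A down to C.
Moving 9 semitones down from A#4 (the size of a major sixth) reaches C#4.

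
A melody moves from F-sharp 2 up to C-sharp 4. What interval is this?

perfect twelfth

F to C spans five letter names (F-G-A-B-C), plus an octave, so the interval is some kind of twelfth.
Counting semitones, F#2→C#4 is 19, which is the perfect twelfth.
(Equivalently, a compound perfect fifth: a perfect fifth plus an octave.)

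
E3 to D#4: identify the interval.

major seventh

E to D spans seven letter names (E-F-G-A-B-C-D), so the interval is some kind of seventh.
E3 to D#4 is 11 semitones, matching the major seventh exactly, so the quality is major.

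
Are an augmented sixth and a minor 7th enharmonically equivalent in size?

An augmented sixth = 10 semitones = a minor seventh; enharmonically equal.

Yes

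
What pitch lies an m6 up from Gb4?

The sixth takes the letter from G up to E.
A minor sixth spans 8 semitones, so from Gb4 the target pitch is Ebb5.

Ebb5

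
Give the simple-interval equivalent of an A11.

Subtracting seven from the interval number removes an octave: 11 − 7 = 4.
So an augmented eleventh is an octave plus an augmented fourth. The quality is unchanged.

A4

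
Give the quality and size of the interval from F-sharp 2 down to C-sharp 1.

perfect eleventh

Descending from F#2 to C#1 is the same interval as ascending C#1 to F#2.
C to F spans four letter names (C-D-E-F), plus an octave — that makes it an eleventh of some quality.
Counting semitones, C#1→F#2 is 17, which is the perfect eleventh.
(Equivalently, a compound perfect fourth: a perfect fourth plus an octave.)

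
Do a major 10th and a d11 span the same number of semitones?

Both span 16 semitones: a major tenth and a diminished eleventh are the same chromatic distance.

Yes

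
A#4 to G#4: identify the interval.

Descending from A#4 to G#4 is the same interval as ascending G#4 to A#4.
G to A spans two letter names (G-A), so the interval is some kind of second.
Counting semitones, G#4→A#4 is 2, which is the major second.

major second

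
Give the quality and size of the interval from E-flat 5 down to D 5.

Descending from Eb5 to D5 is the same interval as ascending D5 to Eb5.
D to E spans two letter names (D-E), so the interval is some kind of second.
At 1 semitone, D5→Eb5 falls one short of a major second: minor.

m2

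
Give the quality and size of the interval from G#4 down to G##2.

diminished fifteenth

Descending from G#4 to G##2 is the same interval as ascending G##2 to G#4.
G to G is the same letter name, plus 2 octaves: a fifteenth.
G##2 to G#4 spans 23 semitones — one semitone narrower than the perfect fifteenth (24) — giving a diminished fifteenth.
(Equivalently, a compound diminished octave: a diminished octave plus an octave.)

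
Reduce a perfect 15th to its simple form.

Each octave removed subtracts seven from the number: 15 − 7 = 8.
That makes a perfect fifteenth a compound perfect octave — an octave plus a perfect octave.

perfect octave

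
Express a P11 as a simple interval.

perfect fourth

Take out an octave (7 from the number): 11 − 7 = 4.
That makes a perfect eleventh a compound perfect fourth — an octave plus a perfect fourth.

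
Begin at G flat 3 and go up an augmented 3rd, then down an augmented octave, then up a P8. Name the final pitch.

Up an augmented third from Gb3: B3 (5 semitones up).
Down an augmented octave from B3: Bb2 (13 semitones down).
Bb2 up a perfect octave → Bb3 (12 semitones).

B flat 3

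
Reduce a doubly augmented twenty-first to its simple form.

Each octave removed subtracts seven from the number: 21 − 14 = 7.
That makes a doubly augmented twenty-first a compound doubly augmented seventh — 2 octaves plus a doubly augmented seventh.

AA7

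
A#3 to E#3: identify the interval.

Descending from A#3 to E#3 is the same interval as ascending E#3 to A#3.
E to A spans four letter names (E-F-G-A): a fourth.
Counting semitones, E#3→A#3 is 5, which is the perfect fourth.

perfect fourth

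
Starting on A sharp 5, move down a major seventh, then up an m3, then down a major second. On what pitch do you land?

C 5

Down a major seventh from A#5: B4 (11 semitones down).
Up a minor third from B4: D5 (3 semitones up).
A major second down from D5 is C5.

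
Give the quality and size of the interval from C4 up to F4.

C to F spans four letter names (C-D-E-F), so the interval is some kind of fourth.
The perfect fourth spans 5 semitones, and C4 to F4 is exactly 5 semitones — so this is a perfect fourth.

perfect 4th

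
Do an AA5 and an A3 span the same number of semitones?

No

9 semitones (doubly augmented fifth) vs 5 semitones (augmented third): not equal.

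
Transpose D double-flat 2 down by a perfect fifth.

The fifth takes the letter from D down to G.
A perfect fifth is 7 semitones; 7 semitones down from Dbb2 gives Gbb1.

G double-flat 1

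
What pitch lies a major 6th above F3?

Six letter names up from F: D.
Moving 9 semitones up from F3 (the size of a major sixth) reaches D4.

D4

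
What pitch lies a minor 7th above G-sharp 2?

Seven letter names up from G: F.
A minor seventh spans 10 semitones, so from G#2 the target pitch is F#3.

F-sharp 3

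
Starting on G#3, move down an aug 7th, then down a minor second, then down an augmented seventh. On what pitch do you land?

Abb1

An augmented seventh down from G#3 is Ab2.
A minor second down from Ab2 is G2.
Down an augmented seventh from G2: Abb1 (12 semitones down).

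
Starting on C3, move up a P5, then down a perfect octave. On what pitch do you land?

Up a perfect fifth from C3: G3 (7 semitones up).
A perfect octave down from G3 is G2.

G2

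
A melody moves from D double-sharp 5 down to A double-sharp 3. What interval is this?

Descending from D##5 to A##3 is the same interval as ascending A##3 to D##5.
A to D spans four letter names (A-B-C-D), plus an octave: an eleventh.
Counting semitones, A##3→D##5 is 17, which is the perfect eleventh.
(Equivalently, a compound perfect fourth: a perfect fourth plus an octave.)

perfect eleventh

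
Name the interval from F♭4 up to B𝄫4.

F to B spans four letter names (F-G-A-B), so the interval is some kind of fourth.
Counting semitones, Fb4→Bbb4 is 5, which is the perfect fourth.

perfect 4th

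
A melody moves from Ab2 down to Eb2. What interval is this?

perfect fourth

Descending from Ab2 to Eb2 is the same interval as ascending Eb2 to Ab2.
E to A spans four letter names (E-F-G-A) — that makes it a fourth of some quality.
Eb2 to Ab2 is 5 semitones, matching the perfect fourth exactly, so the quality is perfect.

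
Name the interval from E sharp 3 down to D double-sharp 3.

Descending from E#3 to D##3 is the same interval as ascending D##3 to E#3.
D to E spans two letter names (D-E), so the interval is some kind of second.
A major second would be 2 semitones, but D##3 to E#3 is 1 — one semitone narrower, making it a minor second.

m2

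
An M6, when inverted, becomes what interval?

The rule of nine gives the new number: 9 − 6 = 3, so a sixth becomes a third.
And major becomes minor under inversion, so we get a minor third.

minor third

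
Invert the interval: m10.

First reduce the compound minor tenth to its simple form, a minor third.
The rule of nine gives the new number: 9 − 3 = 6, so a third becomes a sixth.
Quality inverts too: minor becomes major. That makes the inversion a major sixth.

major 6th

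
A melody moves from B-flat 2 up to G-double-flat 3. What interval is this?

diminished sixth

B to G spans six letter names (B-C-D-E-F-G), so the interval is some kind of sixth.
The major sixth is 9 semitones; here we have 7, two semitones narrower: diminished.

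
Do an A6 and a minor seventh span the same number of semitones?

An augmented sixth spans 10 semitones, and a minor seventh also spans 10 semitones — they're enharmonic.

Yes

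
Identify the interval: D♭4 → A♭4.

P5

D to A spans five letter names (D-E-F-G-A) — that makes it a fifth of some quality.
The perfect fifth spans 7 semitones, and Db4 to Ab4 is exactly 7 semitones — so this is a perfect fifth.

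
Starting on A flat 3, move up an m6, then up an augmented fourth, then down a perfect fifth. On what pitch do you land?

E flat 4

A minor sixth up from Ab3 is Fb4.
An augmented fourth up from Fb4 is Bb4.
A perfect fifth down from Bb4 is Eb4.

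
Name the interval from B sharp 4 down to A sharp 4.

Descending from B#4 to A#4 is the same interval as ascending A#4 to B#4.
A to B spans two letter names (A-B): a second.
A#4 to B#4 is 2 semitones, matching the major second exactly, so the quality is major.

major 2nd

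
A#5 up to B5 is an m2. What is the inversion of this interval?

Interval numbers invert to sum to nine: 2 + 7 = 9, so a second inverts to a seventh.
And minor becomes major under inversion, so we get a major seventh.

M7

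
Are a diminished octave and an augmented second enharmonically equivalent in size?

A diminished octave is 11 semitones but an augmented second is 3 semitones — different sizes.

No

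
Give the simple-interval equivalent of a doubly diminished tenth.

Take out an octave (7 from the number): 10 − 7 = 3.
That makes a doubly diminished tenth a compound doubly diminished third — an octave plus a doubly diminished third.

doubly diminished 3rd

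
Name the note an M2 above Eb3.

F3

Two letter names up from E: F.
A major second is 2 semitones; 2 semitones up from Eb3 gives F3.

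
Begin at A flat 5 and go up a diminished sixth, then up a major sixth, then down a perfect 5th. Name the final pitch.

Up a diminished sixth from Ab5: Fbb6 (7 semitones up).
Up a major sixth from Fbb6: Dbb7 (9 semitones up).
Dbb7 down a perfect fifth → Gbb6 (7 semitones).

G double-flat 6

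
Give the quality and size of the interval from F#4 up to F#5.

P8

F to F is the same letter name, plus an octave — that makes it an octave of some quality.
The perfect octave spans 12 semitones, and F#4 to F#5 is exactly 12 semitones — so this is a perfect octave.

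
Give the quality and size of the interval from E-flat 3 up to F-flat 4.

E to F spans two letter names (E-F), plus an octave, so the interval is some kind of ninth.
At 13 semitones, Eb3→Fb4 falls one short of a major ninth: minor.
(Equivalently, a compound minor second: a minor second plus an octave.)

minor ninth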